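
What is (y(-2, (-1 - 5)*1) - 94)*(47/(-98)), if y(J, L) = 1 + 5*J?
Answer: 4841/98 ≈ 49.398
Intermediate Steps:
(y(-2, (-1 - 5)*1) - 94)*(47/(-98)) = ((1 + 5*(-2)) - 94)*(47/(-98)) = ((1 - 10) - 94)*(47*(-1/98)) = (-9 - 94)*(-47/98) = -103*(-47/98) = 4841/98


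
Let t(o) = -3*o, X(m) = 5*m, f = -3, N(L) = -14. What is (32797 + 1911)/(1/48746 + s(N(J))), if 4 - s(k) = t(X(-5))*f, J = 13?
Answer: 1691876168/11162835 ≈ 151.56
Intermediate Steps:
s(k) = 229 (s(k) = 4 - (-15*(-5))*(-3) = 4 - (-3*(-25))*(-3) = 4 - 75*(-3) = 4 - 1*(-225) = 4 + 225 = 229)
(32797 + 1911)/(1/48746 + s(N(J))) = (32797 + 1911)/(1/48746 + 229) = 34708/(1/48746 + 229) = 34708/(11162835/48746) = 34708*(48746/11162835) = 1691876168/11162835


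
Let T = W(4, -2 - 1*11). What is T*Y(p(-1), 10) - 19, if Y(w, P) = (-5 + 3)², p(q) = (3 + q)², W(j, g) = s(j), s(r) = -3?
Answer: -31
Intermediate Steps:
W(j, g) = -3
T = -3
Y(w, P) = 4 (Y(w, P) = (-2)² = 4)
T*Y(p(-1), 10) - 19 = -3*4 - 19 = -12 - 19 = -31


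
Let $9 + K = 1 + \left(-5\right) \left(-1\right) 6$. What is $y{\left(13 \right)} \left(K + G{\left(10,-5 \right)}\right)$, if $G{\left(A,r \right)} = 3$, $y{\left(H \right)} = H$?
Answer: $325$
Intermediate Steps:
$K = 22$ ($K = -9 + \left(1 + \left(-5\right) \left(-1\right) 6\right) = -9 + \left(1 + 5 \cdot 6\right) = -9 + \left(1 + 30\right) = -9 + 31 = 22$)
$y{\left(13 \right)} \left(K + G{\left(10,-5 \right)}\right) = 13 \left(22 + 3\right) = 13 \cdot 25 = 325$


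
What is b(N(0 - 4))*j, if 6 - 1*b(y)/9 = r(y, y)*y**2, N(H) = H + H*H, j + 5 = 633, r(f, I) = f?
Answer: -9732744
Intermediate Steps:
j = 628 (j = -5 + 633 = 628)
N(H) = H + H**2
b(y) = 54 - 9*y**3 (b(y) = 54 - 9*y*y**2 = 54 - 9*y**3)
b(N(0 - 4))*j = (54 - 9*(0 - 4)**3*(1 + (0 - 4))**3)*628 = (54 - 9*(-64*(1 - 4)**3))*628 = (54 - 9*(-4*(-3))**3)*628 = (54 - 9*12**3)*628 = (54 - 9*1728)*628 = (54 - 15552)*628 = -15498*628 = -9732744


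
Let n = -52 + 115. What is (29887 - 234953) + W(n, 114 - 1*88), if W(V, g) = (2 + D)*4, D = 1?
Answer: -205054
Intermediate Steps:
n = 63
W(V, g) = 12 (W(V, g) = (2 + 1)*4 = 3*4 = 12)
(29887 - 234953) + W(n, 114 - 1*88) = (29887 - 234953) + 12 = -205066 + 12 = -205054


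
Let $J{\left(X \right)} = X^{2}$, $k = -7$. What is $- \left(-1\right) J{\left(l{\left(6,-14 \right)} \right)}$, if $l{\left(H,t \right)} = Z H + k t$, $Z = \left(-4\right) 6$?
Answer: $2116$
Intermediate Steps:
$Z = -24$
$l{\left(H,t \right)} = - 24 H - 7 t$
$- \left(-1\right) J{\left(l{\left(6,-14 \right)} \right)} = - \left(-1\right) \left(\left(-24\right) 6 - -98\right)^{2} = - \left(-1\right) \left(-144 + 98\right)^{2} = - \left(-1\right) \left(-46\right)^{2} = - \left(-1\right) 2116 = \left(-1\right) \left(-2116\right) = 2116$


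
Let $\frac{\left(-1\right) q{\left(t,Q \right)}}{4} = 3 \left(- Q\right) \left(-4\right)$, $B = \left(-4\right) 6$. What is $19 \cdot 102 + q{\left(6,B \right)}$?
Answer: $3090$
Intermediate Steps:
$B = -24$
$q{\left(t,Q \right)} = - 48 Q$ ($q{\left(t,Q \right)} = - 4 \cdot 3 \left(- Q\right) \left(-4\right) = - 4 - 3 Q \left(-4\right) = - 4 \cdot 12 Q = - 48 Q$)
$19 \cdot 102 + q{\left(6,B \right)} = 19 \cdot 102 - -1152 = 1938 + 1152 = 3090$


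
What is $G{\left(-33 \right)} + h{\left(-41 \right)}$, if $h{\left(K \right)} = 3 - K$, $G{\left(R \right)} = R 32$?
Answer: $-1012$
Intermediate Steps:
$G{\left(R \right)} = 32 R$
$G{\left(-33 \right)} + h{\left(-41 \right)} = 32 \left(-33\right) + \left(3 - -41\right) = -1056 + \left(3 + 41\right) = -1056 + 44 = -1012$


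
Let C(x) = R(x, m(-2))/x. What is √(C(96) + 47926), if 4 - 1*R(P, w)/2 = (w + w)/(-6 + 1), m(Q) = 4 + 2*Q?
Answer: 77*√291/6 ≈ 218.92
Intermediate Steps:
R(P, w) = 8 + 4*w/5 (R(P, w) = 8 - 2*(w + w)/(-6 + 1) = 8 - 2*2*w/(-5) = 8 - 2*2*w*(-1)/5 = 8 - (-4)*w/5 = 8 + 4*w/5)
C(x) = 8/x (C(x) = (8 + 4*(4 + 2*(-2))/5)/x = (8 + 4*(4 - 4)/5)/x = (8 + (⅘)*0)/x = (8 + 0)/x = 8/x)
√(C(96) + 47926) = √(8/96 + 47926) = √(8*(1/96) + 47926) = √(1/12 + 47926) = √(575113/12) = 77*√291/6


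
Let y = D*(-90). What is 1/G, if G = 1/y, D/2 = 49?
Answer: -8820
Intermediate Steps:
D = 98 (D = 2*49 = 98)
y = -8820 (y = 98*(-90) = -8820)
G = -1/8820 (G = 1/(-8820) = -1/8820 ≈ -0.00011338)
1/G = 1/(-1/8820) = -8820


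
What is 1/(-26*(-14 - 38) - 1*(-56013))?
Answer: 1/57365 ≈ 1.7432e-5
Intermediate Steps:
1/(-26*(-14 - 38) - 1*(-56013)) = 1/(-26*(-52) + 56013) = 1/(1352 + 56013) = 1/57365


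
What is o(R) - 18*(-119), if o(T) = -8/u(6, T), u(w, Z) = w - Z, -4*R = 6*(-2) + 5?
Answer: 36382/17 ≈ 2140.1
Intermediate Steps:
R = 7/4 (R = -(6*(-2) + 5)/4 = -(-12 + 5)/4 = -¼*(-7) = 7/4 ≈ 1.7500)
o(T) = -8/(6 - T)
o(R) - 18*(-119) = 8/(-6 + 7/4) - 18*(-119) = 8/(-17/4) + 2142 = 8*(-4/17) + 2142 = -32/17 + 2142 = 36382/17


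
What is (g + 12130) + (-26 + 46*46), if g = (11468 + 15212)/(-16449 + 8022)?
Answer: 119805260/8427 ≈ 14217.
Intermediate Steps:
g = -26680/8427 (g = 26680/(-8427) = 26680*(-1/8427) = -26680/8427 ≈ -3.1660)
(g + 12130) + (-26 + 46*46) = (-26680/8427 + 12130) + (-26 + 46*46) = 102192830/8427 + (-26 + 2116) = 102192830/8427 + 2090 = 119805260/8427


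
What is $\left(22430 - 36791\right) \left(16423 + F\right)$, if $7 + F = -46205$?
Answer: $427799829$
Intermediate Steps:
$F = -46212$ ($F = -7 - 46205 = -46212$)
$\left(22430 - 36791\right) \left(16423 + F\right) = \left(22430 - 36791\right) \left(16423 - 46212\right) = \left(-14361\right) \left(-29789\right) = 427799829$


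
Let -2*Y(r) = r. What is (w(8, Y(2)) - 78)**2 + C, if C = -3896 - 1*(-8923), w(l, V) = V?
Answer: 11268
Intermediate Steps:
Y(r) = -r/2
C = 5027 (C = -3896 + 8923 = 5027)
(w(8, Y(2)) - 78)**2 + C = (-1/2*2 - 78)**2 + 5027 = (-1 - 78)**2 + 5027 = (-79)**2 + 5027 = 6241 + 5027 = 11268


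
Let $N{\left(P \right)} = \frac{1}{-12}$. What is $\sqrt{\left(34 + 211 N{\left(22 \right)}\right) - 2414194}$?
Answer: $\frac{i \sqrt{86910393}}{6} \approx 1553.8 i$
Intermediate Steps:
$N{\left(P \right)} = - \frac{1}{12}$
$\sqrt{\left(34 + 211 N{\left(22 \right)}\right) - 2414194} = \sqrt{\left(34 + 211 \left(- \frac{1}{12}\right)\right) - 2414194} = \sqrt{\left(34 - \frac{211}{12}\right) - 2414194} = \sqrt{\frac{197}{12} - 2414194} = \sqrt{- \frac{28970131}{12}} = \frac{i \sqrt{86910393}}{6}$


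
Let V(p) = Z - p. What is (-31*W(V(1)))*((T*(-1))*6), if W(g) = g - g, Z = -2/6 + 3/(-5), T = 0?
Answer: 0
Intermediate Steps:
Z = -14/15 (Z = -2*1/6 + 3*(-1/5) = -1/3 - 3/5 = -14/15 ≈ -0.93333)
V(p) = -14/15 - p
W(g) = 0
(-31*W(V(1)))*((T*(-1))*6) = (-31*0)*((0*(-1))*6) = 0*(0*6) = 0*0 = 0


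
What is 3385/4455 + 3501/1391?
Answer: 4061098/1239381 ≈ 3.2767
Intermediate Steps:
3385/4455 + 3501/1391 = 3385*(1/4455) + 3501*(1/1391) = 677/891 + 3501/1391 = 4061098/1239381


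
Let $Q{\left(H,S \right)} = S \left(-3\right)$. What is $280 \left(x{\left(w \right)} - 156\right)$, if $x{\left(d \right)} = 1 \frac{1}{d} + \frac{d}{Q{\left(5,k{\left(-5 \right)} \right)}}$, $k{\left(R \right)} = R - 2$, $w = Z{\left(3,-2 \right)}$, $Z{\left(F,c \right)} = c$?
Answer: $- \frac{131540}{3} \approx -43847.0$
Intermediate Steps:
$w = -2$
$k{\left(R \right)} = -2 + R$ ($k{\left(R \right)} = R - 2 = -2 + R$)
$Q{\left(H,S \right)} = - 3 S$
$x{\left(d \right)} = \frac{1}{d} + \frac{d}{21}$ ($x{\left(d \right)} = 1 \frac{1}{d} + \frac{d}{\left(-3\right) \left(-2 - 5\right)} = \frac{1}{d} + \frac{d}{\left(-3\right) \left(-7\right)} = \frac{1}{d} + \frac{d}{21}$)
$280 \left(x{\left(w \right)} - 156\right) = 280 \left(\left(\frac{1}{-2} + \frac{1}{21} \left(-2\right)\right) - 156\right) = 280 \left(\left(- \frac{1}{2} - \frac{2}{21}\right) - 156\right) = 280 \left(- \frac{25}{42} - 156\right) = 280 \left(- \frac{6577}{42}\right) = - \frac{131540}{3}$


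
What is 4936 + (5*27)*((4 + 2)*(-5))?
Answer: 886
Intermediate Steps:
4936 + (5*27)*((4 + 2)*(-5)) = 4936 + 135*(6*(-5)) = 4936 + 135*(-30) = 4936 - 4050 = 886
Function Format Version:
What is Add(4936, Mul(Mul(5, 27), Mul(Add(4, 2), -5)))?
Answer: 886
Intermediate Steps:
Add(4936, Mul(Mul(5, 27), Mul(Add(4, 2), -5))) = Add(4936, Mul(135, Mul(6, -5))) = Add(4936, Mul(135, -30)) = Add(4936, -4050) = 886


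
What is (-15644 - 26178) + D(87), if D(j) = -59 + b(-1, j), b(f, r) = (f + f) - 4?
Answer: -41887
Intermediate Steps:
b(f, r) = -4 + 2*f (b(f, r) = 2*f - 4 = -4 + 2*f)
D(j) = -65 (D(j) = -59 + (-4 + 2*(-1)) = -59 + (-4 - 2) = -59 - 6 = -65)
(-15644 - 26178) + D(87) = (-15644 - 26178) - 65 = -41822 - 65 = -41887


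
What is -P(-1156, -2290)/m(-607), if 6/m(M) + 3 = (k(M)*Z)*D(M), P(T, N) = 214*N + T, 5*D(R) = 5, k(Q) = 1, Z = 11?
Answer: 1964864/3 ≈ 6.5496e+5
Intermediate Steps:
D(R) = 1 (D(R) = (1/5)*5 = 1)
P(T, N) = T + 214*N
m(M) = 3/4 (m(M) = 6/(-3 + (1*11)*1) = 6/(-3 + 11*1) = 6/(-3 + 11) = 6/8 = 6*(1/8) = 3/4)
-P(-1156, -2290)/m(-607) = -(-1156 + 214*(-2290))/3/4 = -(-1156 - 490060)*4/3 = -(-491216)*4/3 = -1*(-1964864/3) = 1964864/3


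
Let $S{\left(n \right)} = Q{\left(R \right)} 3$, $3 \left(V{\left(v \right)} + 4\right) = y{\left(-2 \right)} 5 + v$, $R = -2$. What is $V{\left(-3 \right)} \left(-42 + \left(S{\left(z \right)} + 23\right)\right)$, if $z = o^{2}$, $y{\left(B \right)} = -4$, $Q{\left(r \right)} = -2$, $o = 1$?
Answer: $\frac{875}{3} \approx 291.67$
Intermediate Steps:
$V{\left(v \right)} = - \frac{32}{3} + \frac{v}{3}$ ($V{\left(v \right)} = -4 + \frac{\left(-4\right) 5 + v}{3} = -4 + \frac{-20 + v}{3} = -4 + \left(- \frac{20}{3} + \frac{v}{3}\right) = - \frac{32}{3} + \frac{v}{3}$)
$z = 1$ ($z = 1^{2} = 1$)
$S{\left(n \right)} = -6$ ($S{\left(n \right)} = \left(-2\right) 3 = -6$)
$V{\left(-3 \right)} \left(-42 + \left(S{\left(z \right)} + 23\right)\right) = \left(- \frac{32}{3} + \frac{1}{3} \left(-3\right)\right) \left(-42 + \left(-6 + 23\right)\right) = \left(- \frac{32}{3} - 1\right) \left(-42 + 17\right) = \left(- \frac{35}{3}\right) \left(-25\right) = \frac{875}{3}$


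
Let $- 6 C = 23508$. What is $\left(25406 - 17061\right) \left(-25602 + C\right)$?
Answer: $-246344400$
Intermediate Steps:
$C = -3918$ ($C = \left(- \frac{1}{6}\right) 23508 = -3918$)
$\left(25406 - 17061\right) \left(-25602 + C\right) = \left(25406 - 17061\right) \left(-25602 - 3918\right) = 8345 \left(-29520\right) = -246344400$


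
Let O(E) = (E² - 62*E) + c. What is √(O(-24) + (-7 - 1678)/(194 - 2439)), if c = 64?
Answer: 3*√47684249/449 ≈ 46.138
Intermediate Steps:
O(E) = 64 + E² - 62*E (O(E) = (E² - 62*E) + 64 = 64 + E² - 62*E)
√(O(-24) + (-7 - 1678)/(194 - 2439)) = √((64 + (-24)² - 62*(-24)) + (-7 - 1678)/(194 - 2439)) = √((64 + 576 + 1488) - 1685/(-2245)) = √(2128 - 1685*(-1/2245)) = √(2128 + 337/449) = √(955809/449) = 3*√47684249/449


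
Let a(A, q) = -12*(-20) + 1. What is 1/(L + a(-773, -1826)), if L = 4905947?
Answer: 1/4906188 ≈ 2.0382e-7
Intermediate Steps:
a(A, q) = 241 (a(A, q) = 240 + 1 = 241)
1/(L + a(-773, -1826)) = 1/(4905947 + 241) = 1/4906188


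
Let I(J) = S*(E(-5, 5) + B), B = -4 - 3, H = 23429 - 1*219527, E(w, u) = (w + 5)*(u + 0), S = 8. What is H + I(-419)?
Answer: -196154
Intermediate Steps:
E(w, u) = u*(5 + w) (E(w, u) = (5 + w)*u = u*(5 + w))
H = -196098 (H = 23429 - 219527 = -196098)
B = -7
I(J) = -56 (I(J) = 8*(5*(5 - 5) - 7) = 8*(5*0 - 7) = 8*(0 - 7) = 8*(-7) = -56)
H + I(-419) = -196098 - 56 = -196154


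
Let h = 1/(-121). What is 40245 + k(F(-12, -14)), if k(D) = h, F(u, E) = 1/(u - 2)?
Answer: 4869644/121 ≈ 40245.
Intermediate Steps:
h = -1/121 ≈ -0.0082645
F(u, E) = 1/(-2 + u)
k(D) = -1/121
40245 + k(F(-12, -14)) = 40245 - 1/121 = 4869644/121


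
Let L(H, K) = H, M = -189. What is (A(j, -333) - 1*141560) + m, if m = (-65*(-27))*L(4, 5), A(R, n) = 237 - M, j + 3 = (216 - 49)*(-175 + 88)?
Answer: -134114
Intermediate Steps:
j = -14532 (j = -3 + (216 - 49)*(-175 + 88) = -3 + 167*(-87) = -3 - 14529 = -14532)
A(R, n) = 426 (A(R, n) = 237 - 1*(-189) = 237 + 189 = 426)
m = 7020 (m = -65*(-27)*4 = 1755*4 = 7020)
(A(j, -333) - 1*141560) + m = (426 - 1*141560) + 7020 = (426 - 141560) + 7020 = -141134 + 7020 = -134114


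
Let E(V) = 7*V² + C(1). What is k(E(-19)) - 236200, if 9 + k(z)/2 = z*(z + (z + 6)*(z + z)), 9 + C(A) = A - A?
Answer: 64024355534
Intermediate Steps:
C(A) = -9 (C(A) = -9 + (A - A) = -9 + 0 = -9)
E(V) = -9 + 7*V² (E(V) = 7*V² - 9 = -9 + 7*V²)
k(z) = -18 + 2*z*(z + 2*z*(6 + z)) (k(z) = -18 + 2*(z*(z + (z + 6)*(z + z))) = -18 + 2*(z*(z + (6 + z)*(2*z))) = -18 + 2*(z*(z + 2*z*(6 + z))) = -18 + 2*z*(z + 2*z*(6 + z)))
k(E(-19)) - 236200 = (-18 + 4*(-9 + 7*(-19)²)³ + 26*(-9 + 7*(-19)²)²) - 236200 = (-18 + 4*(-9 + 7*361)³ + 26*(-9 + 7*361)²) - 236200 = (-18 + 4*(-9 + 2527)³ + 26*(-9 + 2527)²) - 236200 = (-18 + 4*2518³ + 26*2518²) - 236200 = (-18 + 4*15964935832 + 26*6340324) - 236200 = (-18 + 63859743328 + 164848424) - 236200 = 64024591734 - 236200 = 64024355534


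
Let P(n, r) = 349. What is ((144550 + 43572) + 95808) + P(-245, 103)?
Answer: 284279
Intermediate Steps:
((144550 + 43572) + 95808) + P(-245, 103) = ((144550 + 43572) + 95808) + 349 = (188122 + 95808) + 349 = 283930 + 349 = 284279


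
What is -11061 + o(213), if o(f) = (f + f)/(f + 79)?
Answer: -1614693/146 ≈ -11060.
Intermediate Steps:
o(f) = 2*f/(79 + f) (o(f) = (2*f)/(79 + f) = 2*f/(79 + f))
-11061 + o(213) = -11061 + 2*213/(79 + 213) = -11061 + 2*213/292 = -11061 + 2*213*(1/292) = -11061 + 213/146 = -1614693/146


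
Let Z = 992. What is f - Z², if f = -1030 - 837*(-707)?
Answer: -393335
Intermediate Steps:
f = 590729 (f = -1030 + 591759 = 590729)
f - Z² = 590729 - 1*992² = 590729 - 1*984064 = 590729 - 984064 = -393335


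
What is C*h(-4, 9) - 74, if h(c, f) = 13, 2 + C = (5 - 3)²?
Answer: -48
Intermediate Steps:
C = 2 (C = -2 + (5 - 3)² = -2 + 2² = -2 + 4 = 2)
C*h(-4, 9) - 74 = 2*13 - 74 = 26 - 74 = -48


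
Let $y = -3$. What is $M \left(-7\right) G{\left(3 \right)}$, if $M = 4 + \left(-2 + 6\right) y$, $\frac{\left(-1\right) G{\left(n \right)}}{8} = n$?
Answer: $-1344$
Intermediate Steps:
$G{\left(n \right)} = - 8 n$
$M = -8$ ($M = 4 + \left(-2 + 6\right) \left(-3\right) = 4 + 4 \left(-3\right) = 4 - 12 = -8$)
$M \left(-7\right) G{\left(3 \right)} = \left(-8\right) \left(-7\right) \left(\left(-8\right) 3\right) = 56 \left(-24\right) = -1344$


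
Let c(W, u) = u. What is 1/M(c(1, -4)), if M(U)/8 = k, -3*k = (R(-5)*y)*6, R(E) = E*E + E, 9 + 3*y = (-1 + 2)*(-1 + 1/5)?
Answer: 3/3136 ≈ 0.00095663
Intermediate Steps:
y = -49/15 (y = -3 + ((-1 + 2)*(-1 + 1/5))/3 = -3 + (1*(-1 + 1/5))/3 = -3 + (1*(-4/5))/3 = -3 + (1/3)*(-4/5) = -3 - 4/15 = -49/15 ≈ -3.2667)
R(E) = E + E**2 (R(E) = E**2 + E = E + E**2)
k = 392/3 (k = --5*(1 - 5)*(-49/15)*6/3 = --5*(-4)*(-49/15)*6/3 = -20*(-49/15)*6/3 = -(-196)*6/9 = -1/3*(-392) = 392/3 ≈ 130.67)
M(U) = 3136/3 (M(U) = 8*(392/3) = 3136/3)
1/M(c(1, -4)) = 1/(3136/3) = 3/3136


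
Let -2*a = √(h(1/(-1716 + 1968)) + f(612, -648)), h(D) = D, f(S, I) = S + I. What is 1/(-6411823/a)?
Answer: I*√63497/538593132 ≈ 4.6786e-7*I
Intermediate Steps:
f(S, I) = I + S
a = -I*√63497/84 (a = -√(1/(-1716 + 1968) + (-648 + 612))/2 = -√(1/252 - 36)/2 = -I*√63497/84 ≈ -2.9998*I)
1/(-6411823/a) = 1/(-6411823*12*I*√63497/9071) = 1/(-76941876*I*√63497/9071) = I*√63497/538593132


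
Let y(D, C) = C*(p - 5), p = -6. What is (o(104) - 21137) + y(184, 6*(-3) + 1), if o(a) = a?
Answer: -20846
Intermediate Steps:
y(D, C) = -11*C (y(D, C) = C*(-6 - 5) = C*(-11) = -11*C)
(o(104) - 21137) + y(184, 6*(-3) + 1) = (104 - 21137) - 11*(6*(-3) + 1) = -21033 - 11*(-18 + 1) = -21033 - 11*(-17) = -21033 + 187 = -20846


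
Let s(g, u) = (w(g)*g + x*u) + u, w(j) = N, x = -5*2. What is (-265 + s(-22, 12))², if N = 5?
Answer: 233289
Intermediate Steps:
x = -10
w(j) = 5
s(g, u) = -9*u + 5*g (s(g, u) = (5*g - 10*u) + u = (-10*u + 5*g) + u = -9*u + 5*g)
(-265 + s(-22, 12))² = (-265 + (-9*12 + 5*(-22)))² = (-265 + (-108 - 110))² = (-265 - 218)² = (-483)² = 233289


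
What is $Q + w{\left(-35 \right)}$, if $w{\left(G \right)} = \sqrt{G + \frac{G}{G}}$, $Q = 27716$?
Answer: $27716 + i \sqrt{34} \approx 27716.0 + 5.831 i$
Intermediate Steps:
$w{\left(G \right)} = \sqrt{1 + G}$ ($w{\left(G \right)} = \sqrt{G + 1} = \sqrt{1 + G}$)
$Q + w{\left(-35 \right)} = 27716 + \sqrt{1 - 35} = 27716 + \sqrt{-34} = 27716 + i \sqrt{34}$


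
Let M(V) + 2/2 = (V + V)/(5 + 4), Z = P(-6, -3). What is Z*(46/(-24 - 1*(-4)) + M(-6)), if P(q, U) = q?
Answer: 139/5 ≈ 27.800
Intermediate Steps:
Z = -6
M(V) = -1 + 2*V/9 (M(V) = -1 + (V + V)/(5 + 4) = -1 + (2*V)/9 = -1 + (2*V)*(1/9) = -1 + 2*V/9)
Z*(46/(-24 - 1*(-4)) + M(-6)) = -6*(46/(-24 - 1*(-4)) + (-1 + (2/9)*(-6))) = -6*(46/(-24 + 4) + (-1 - 4/3)) = -6*(46/(-20) - 7/3) = -6*(46*(-1/20) - 7/3) = -6*(-23/10 - 7/3) = -6*(-139/30) = 139/5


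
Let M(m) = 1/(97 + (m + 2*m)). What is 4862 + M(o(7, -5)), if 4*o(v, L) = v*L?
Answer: 1375950/283 ≈ 4862.0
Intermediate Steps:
o(v, L) = L*v/4 (o(v, L) = (v*L)/4 = (L*v)/4 = L*v/4)
M(m) = 1/(97 + 3*m)
4862 + M(o(7, -5)) = 4862 + 1/(97 + 3*((¼)*(-5)*7)) = 4862 + 1/(97 + 3*(-35/4)) = 4862 + 1/(97 - 105/4) = 4862 + 1/(283/4) = 4862 + 4/283 = 1375950/283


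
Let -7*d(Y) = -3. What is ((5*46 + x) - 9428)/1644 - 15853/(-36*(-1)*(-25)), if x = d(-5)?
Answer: 5187151/431550 ≈ 12.020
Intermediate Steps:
d(Y) = 3/7 (d(Y) = -⅐*(-3) = 3/7)
x = 3/7 ≈ 0.42857
((5*46 + x) - 9428)/1644 - 15853/(-36*(-1)*(-25)) = ((5*46 + 3/7) - 9428)/1644 - 15853/(-36*(-1)*(-25)) = ((230 + 3/7) - 9428)*(1/1644) - 15853/(36*(-25)) = (1613/7 - 9428)*(1/1644) - 15853/(-900) = -64383/7*1/1644 - 15853*(-1/900) = -21461/3836 + 15853/900 = 5187151/431550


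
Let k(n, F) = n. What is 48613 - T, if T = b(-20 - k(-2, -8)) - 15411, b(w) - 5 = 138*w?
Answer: 66503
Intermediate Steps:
b(w) = 5 + 138*w
T = -17890 (T = (5 + 138*(-20 - 1*(-2))) - 15411 = (5 + 138*(-20 + 2)) - 15411 = (5 + 138*(-18)) - 15411 = (5 - 2484) - 15411 = -2479 - 15411 = -17890)
48613 - T = 48613 - 1*(-17890) = 48613 + 17890 = 66503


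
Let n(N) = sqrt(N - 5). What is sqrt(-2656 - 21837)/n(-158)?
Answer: sqrt(3992359)/163 ≈ 12.258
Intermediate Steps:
n(N) = sqrt(-5 + N)
sqrt(-2656 - 21837)/n(-158) = sqrt(-2656 - 21837)/(sqrt(-5 - 158)) = sqrt(-24493)/(sqrt(-163)) = (I*sqrt(24493))/((I*sqrt(163))) = (I*sqrt(24493))*(-I*sqrt(163)/163) = sqrt(3992359)/163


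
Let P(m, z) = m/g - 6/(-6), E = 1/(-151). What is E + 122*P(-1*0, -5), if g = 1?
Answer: 18421/151 ≈ 121.99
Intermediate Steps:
E = -1/151 (E = 1*(-1/151) = -1/151 ≈ -0.0066225)
P(m, z) = 1 + m (P(m, z) = m/1 - 6/(-6) = m*1 - 6*(-⅙) = m + 1 = 1 + m)
E + 122*P(-1*0, -5) = -1/151 + 122*(1 - 1*0) = -1/151 + 122*(1 + 0) = -1/151 + 122*1 = -1/151 + 122 = 18421/151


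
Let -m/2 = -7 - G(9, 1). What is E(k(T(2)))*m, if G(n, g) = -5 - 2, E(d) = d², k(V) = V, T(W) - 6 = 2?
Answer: 0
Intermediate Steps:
T(W) = 8 (T(W) = 6 + 2 = 8)
G(n, g) = -7
m = 0 (m = -2*(-7 - 1*(-7)) = -2*(-7 + 7) = -2*0 = 0)
E(k(T(2)))*m = 8²*0 = 64*0 = 0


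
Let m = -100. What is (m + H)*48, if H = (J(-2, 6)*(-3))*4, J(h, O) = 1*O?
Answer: -8256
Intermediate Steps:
J(h, O) = O
H = -72 (H = (6*(-3))*4 = -18*4 = -72)
(m + H)*48 = (-100 - 72)*48 = -172*48 = -8256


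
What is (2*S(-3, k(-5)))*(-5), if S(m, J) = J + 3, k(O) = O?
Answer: 20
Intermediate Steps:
S(m, J) = 3 + J
(2*S(-3, k(-5)))*(-5) = (2*(3 - 5))*(-5) = (2*(-2))*(-5) = -4*(-5) = 20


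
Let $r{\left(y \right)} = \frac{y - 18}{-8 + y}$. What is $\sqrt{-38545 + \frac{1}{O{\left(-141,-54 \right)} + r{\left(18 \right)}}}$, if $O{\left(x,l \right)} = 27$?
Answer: $\frac{i \sqrt{3122142}}{9} \approx 196.33 i$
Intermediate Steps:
$r{\left(y \right)} = \frac{-18 + y}{-8 + y}$
$\sqrt{-38545 + \frac{1}{O{\left(-141,-54 \right)} + r{\left(18 \right)}}} = \sqrt{-38545 + \frac{1}{27 + \frac{-18 + 18}{-8 + 18}}} = \sqrt{-38545 + \frac{1}{27 + \frac{1}{10} \cdot 0}} = \sqrt{-38545 + \frac{1}{27 + 0}} = \sqrt{-38545 + \frac{1}{27}} = \sqrt{- \frac{1040714}{27}} = \frac{i \sqrt{3122142}}{9}$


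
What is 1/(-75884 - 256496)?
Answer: -1/332380 ≈ -3.0086e-6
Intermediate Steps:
1/(-75884 - 256496) = 1/(-332380) = -1/332380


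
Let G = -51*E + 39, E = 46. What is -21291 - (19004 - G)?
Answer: -42602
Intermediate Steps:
G = -2307 (G = -51*46 + 39 = -2346 + 39 = -2307)
-21291 - (19004 - G) = -21291 - (19004 - 1*(-2307)) = -21291 - (19004 + 2307) = -21291 - 1*21311 = -21291 - 21311 = -42602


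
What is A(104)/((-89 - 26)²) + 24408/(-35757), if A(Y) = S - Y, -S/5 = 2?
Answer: -36319122/52542925 ≈ -0.69123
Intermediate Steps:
S = -10 (S = -5*2 = -10)
A(Y) = -10 - Y
A(104)/((-89 - 26)²) + 24408/(-35757) = (-10 - 1*104)/((-89 - 26)²) + 24408/(-35757) = (-10 - 104)/((-115)²) + 24408*(-1/35757) = -114/13225 - 2712/3973 = -36319122/52542925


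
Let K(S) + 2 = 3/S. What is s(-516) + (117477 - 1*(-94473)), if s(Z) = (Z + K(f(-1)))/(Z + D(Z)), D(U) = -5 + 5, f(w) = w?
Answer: 109366721/516 ≈ 2.1195e+5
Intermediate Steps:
D(U) = 0
K(S) = -2 + 3/S
s(Z) = (-5 + Z)/Z (s(Z) = (Z + (-2 + 3/(-1)))/(Z + 0) = (Z + (-2 + 3*(-1)))/Z = (Z + (-2 - 3))/Z = (Z - 5)/Z = (-5 + Z)/Z)
s(-516) + (117477 - 1*(-94473)) = (-5 - 516)/(-516) + (117477 - 1*(-94473)) = -1/516*(-521) + (117477 + 94473) = 521/516 + 211950 = 109366721/516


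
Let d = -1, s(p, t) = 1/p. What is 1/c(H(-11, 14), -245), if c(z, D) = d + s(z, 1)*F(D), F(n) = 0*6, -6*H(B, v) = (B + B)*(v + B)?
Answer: -1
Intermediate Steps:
H(B, v) = -B*(B + v)/3 (H(B, v) = -(B + B)*(v + B)/6 = -2*B*(B + v)/6 = -B*(B + v)/3)
F(n) = 0
c(z, D) = -1 (c(z, D) = -1 + 0/z = -1 + 0 = -1)
1/c(H(-11, 14), -245) = 1/(-1) = -1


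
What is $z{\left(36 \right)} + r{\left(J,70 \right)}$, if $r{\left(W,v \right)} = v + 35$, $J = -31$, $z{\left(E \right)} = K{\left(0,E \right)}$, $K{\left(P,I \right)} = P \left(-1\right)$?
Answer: $105$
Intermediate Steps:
$K{\left(P,I \right)} = - P$
$z{\left(E \right)} = 0$ ($z{\left(E \right)} = \left(-1\right) 0 = 0$)
$r{\left(W,v \right)} = 35 + v$
$z{\left(36 \right)} + r{\left(J,70 \right)} = 0 + \left(35 + 70\right) = 0 + 105 = 105$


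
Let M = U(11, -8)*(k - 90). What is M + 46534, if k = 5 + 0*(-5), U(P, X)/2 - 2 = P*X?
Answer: 61154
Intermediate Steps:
U(P, X) = 4 + 2*P*X (U(P, X) = 4 + 2*(P*X) = 4 + 2*P*X)
k = 5 (k = 5 + 0 = 5)
M = 14620 (M = (4 + 2*11*(-8))*(5 - 90) = (4 - 176)*(-85) = -172*(-85) = 14620)
M + 46534 = 14620 + 46534 = 61154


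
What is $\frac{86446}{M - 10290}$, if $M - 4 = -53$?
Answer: $- \frac{86446}{10339} \approx -8.3612$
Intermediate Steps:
$M = -49$ ($M = 4 - 53 = -49$)
$\frac{86446}{M - 10290} = \frac{86446}{-49 - 10290} = \frac{86446}{-10339} = 86446 \left(- \frac{1}{10339}\right) = - \frac{86446}{10339}$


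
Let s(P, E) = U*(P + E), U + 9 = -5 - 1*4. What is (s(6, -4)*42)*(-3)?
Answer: 4536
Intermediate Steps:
U = -18 (U = -9 + (-5 - 1*4) = -9 + (-5 - 4) = -9 - 9 = -18)
s(P, E) = -18*E - 18*P (s(P, E) = -18*(P + E) = -18*(E + P) = -18*E - 18*P)
(s(6, -4)*42)*(-3) = ((-18*(-4) - 18*6)*42)*(-3) = ((72 - 108)*42)*(-3) = -36*42*(-3) = -1512*(-3) = 4536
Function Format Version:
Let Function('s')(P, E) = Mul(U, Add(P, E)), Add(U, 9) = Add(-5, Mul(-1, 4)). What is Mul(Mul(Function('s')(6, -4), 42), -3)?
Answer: 4536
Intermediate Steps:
U = -18 (U = Add(-9, Add(-5, Mul(-1, 4))) = Add(-9, Add(-5, -4)) = Add(-9, -9) = -18)
Function('s')(P, E) = Add(Mul(-18, E), Mul(-18, P)) (Function('s')(P, E) = Mul(-18, Add(P, E)) = Mul(-18, Add(E, P)) = Add(Mul(-18, E), Mul(-18, P)))
Mul(Mul(Function('s')(6, -4), 42), -3) = Mul(Mul(Add(Mul(-18, -4), Mul(-18, 6)), 42), -3) = Mul(Mul(Add(72, -108), 42), -3) = Mul(Mul(-36, 42), -3) = Mul(-1512, -3) = 4536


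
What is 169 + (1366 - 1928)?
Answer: -393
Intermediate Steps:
169 + (1366 - 1928) = 169 - 562 = -393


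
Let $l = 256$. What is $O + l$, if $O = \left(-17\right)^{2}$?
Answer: $545$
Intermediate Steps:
$O = 289$
$O + l = 289 + 256 = 545$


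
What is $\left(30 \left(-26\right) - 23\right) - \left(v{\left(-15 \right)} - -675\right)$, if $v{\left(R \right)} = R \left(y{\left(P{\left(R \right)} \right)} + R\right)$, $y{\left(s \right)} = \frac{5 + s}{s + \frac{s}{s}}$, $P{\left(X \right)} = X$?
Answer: $- \frac{11846}{7} \approx -1692.3$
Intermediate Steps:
$y{\left(s \right)} = \frac{5 + s}{1 + s}$ ($y{\left(s \right)} = \frac{5 + s}{s + 1} = \frac{5 + s}{1 + s}$)
$v{\left(R \right)} = R \left(R + \frac{5 + R}{1 + R}\right)$ ($v{\left(R \right)} = R \left(\frac{5 + R}{1 + R} + R\right) = R \left(R + \frac{5 + R}{1 + R}\right)$)
$\left(30 \left(-26\right) - 23\right) - \left(v{\left(-15 \right)} - -675\right) = \left(30 \left(-26\right) - 23\right) - \left(- \frac{15 \left(5 - 15 - 15 \left(1 - 15\right)\right)}{1 - 15} - -675\right) = \left(-780 - 23\right) - \left(- \frac{15 \left(5 - 15 - -210\right)}{-14} + 675\right) = -803 - \left(\left(-15\right) \left(- \frac{1}{14}\right) \left(5 - 15 + 210\right) + 675\right) = -803 - \left(\left(-15\right) \left(- \frac{1}{14}\right) 200 + 675\right) = -803 - \left(\frac{1500}{7} + 675\right) = -803 - \frac{6225}{7} = - \frac{11846}{7}$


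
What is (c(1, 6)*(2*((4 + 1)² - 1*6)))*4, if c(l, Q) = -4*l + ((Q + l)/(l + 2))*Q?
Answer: 1520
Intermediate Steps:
c(l, Q) = -4*l + Q*(Q + l)/(2 + l) (c(l, Q) = -4*l + ((Q + l)/(2 + l))*Q = -4*l + Q*(Q + l)/(2 + l))
(c(1, 6)*(2*((4 + 1)² - 1*6)))*4 = (((6² - 8*1 - 4*1² + 6*1)/(2 + 1))*(2*((4 + 1)² - 1*6)))*4 = (((36 - 8 - 4*1 + 6)/3)*(2*(5² - 6)))*4 = (((36 - 8 - 4 + 6)/3)*(2*(25 - 6)))*4 = (((⅓)*30)*(2*19))*4 = (10*38)*4 = 380*4 = 1520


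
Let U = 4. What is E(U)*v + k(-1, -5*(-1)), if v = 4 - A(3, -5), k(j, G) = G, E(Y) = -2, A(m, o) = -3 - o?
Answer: 1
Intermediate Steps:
v = 2 (v = 4 - (-3 - 1*(-5)) = 4 - (-3 + 5) = 4 - 1*2 = 4 - 2 = 2)
E(U)*v + k(-1, -5*(-1)) = -2*2 - 5*(-1) = -4 + 5 = 1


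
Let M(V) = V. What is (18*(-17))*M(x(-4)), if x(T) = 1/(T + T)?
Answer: 153/4 ≈ 38.250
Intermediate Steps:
x(T) = 1/(2*T)
(18*(-17))*M(x(-4)) = (18*(-17))*((½)/(-4)) = -153*(-1)/4 = -306*(-⅛) = 153/4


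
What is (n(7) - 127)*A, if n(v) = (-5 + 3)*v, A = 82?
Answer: -11562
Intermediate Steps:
n(v) = -2*v
(n(7) - 127)*A = (-2*7 - 127)*82 = (-14 - 127)*82 = -141*82 = -11562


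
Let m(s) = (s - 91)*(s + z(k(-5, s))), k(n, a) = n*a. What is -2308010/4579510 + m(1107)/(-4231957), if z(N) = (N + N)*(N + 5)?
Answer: -28484474879586269/1938028940107 ≈ -14698.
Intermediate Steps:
k(n, a) = a*n
z(N) = 2*N*(5 + N) (z(N) = (2*N)*(5 + N) = 2*N*(5 + N))
m(s) = (-91 + s)*(s - 10*s*(5 - 5*s)) (m(s) = (s - 91)*(s + 2*(s*(-5))*(5 + s*(-5))) = (-91 + s)*(s + 2*(-5*s)*(5 - 5*s)) = (-91 + s)*(s - 10*s*(5 - 5*s)))
-2308010/4579510 + m(1107)/(-4231957) = -2308010/4579510 + (1107*(4459 - 4599*1107 + 50*1107²))/(-4231957) = -2308010*1/4579510 + (1107*(4459 - 5091093 + 50*1225449))*(-1/4231957) = -230801/457951 + (1107*(4459 - 5091093 + 61272450))*(-1/4231957) = -230801/457951 + (1107*56185816)*(-1/4231957) = -230801/457951 + 62197698312*(-1/4231957) = -230801/457951 - 62197698312/4231957 = -28484474879586269/1938028940107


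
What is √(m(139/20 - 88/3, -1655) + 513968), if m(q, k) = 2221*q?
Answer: √417829155/30 ≈ 681.36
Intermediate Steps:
√(m(139/20 - 88/3, -1655) + 513968) = √(2221*(139/20 - 88/3) + 513968) = √(2221*(-1343/60) + 513968) = √(-2982803/60 + 513968) = √(27855277/60) = √417829155/30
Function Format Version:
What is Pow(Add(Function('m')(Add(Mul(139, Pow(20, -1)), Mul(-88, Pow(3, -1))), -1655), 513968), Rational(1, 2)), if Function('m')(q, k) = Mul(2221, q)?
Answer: Mul(Rational(1, 30), Pow(417829155, Rational(1, 2))) ≈ 681.36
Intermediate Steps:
Pow(Add(Function('m')(Add(Mul(139, Pow(20, -1)), Mul(-88, Pow(3, -1))), -1655), 513968), Rational(1, 2)) = Pow(Add(Mul(2221, Add(Mul(139, Pow(20, -1)), Mul(-88, Pow(3, -1)))), 513968), Rational(1, 2)) = Pow(Add(Mul(2221, Add(Mul(139, Rational(1, 20)), Mul(-88, Rational(1, 3)))), 513968), Rational(1, 2)) = Pow(Add(Mul(2221, Add(Rational(139, 20), Rational(-88, 3))), 513968), Rational(1, 2)) = Pow(Add(Mul(2221, Rational(-1343, 60)), 513968), Rational(1, 2)) = Pow(Add(Rational(-2982803, 60), 513968), Rational(1, 2)) = Pow(Rational(27855277, 60), Rational(1, 2)) = Mul(Rational(1, 30), Pow(417829155, Rational(1, 2)))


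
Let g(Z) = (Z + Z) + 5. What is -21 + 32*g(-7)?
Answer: -309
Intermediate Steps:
g(Z) = 5 + 2*Z (g(Z) = 2*Z + 5 = 5 + 2*Z)
-21 + 32*g(-7) = -21 + 32*(5 + 2*(-7)) = -21 + 32*(5 - 14) = -21 + 32*(-9) = -21 - 288 = -309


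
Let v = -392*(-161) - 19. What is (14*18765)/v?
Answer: 87570/21031 ≈ 4.1639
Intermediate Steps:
v = 63093 (v = 63112 - 19 = 63093)
(14*18765)/v = (14*18765)/63093 = 262710*(1/63093) = 87570/21031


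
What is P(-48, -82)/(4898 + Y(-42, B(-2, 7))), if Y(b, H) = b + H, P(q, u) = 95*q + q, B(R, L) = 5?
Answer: -4608/4861 ≈ -0.94795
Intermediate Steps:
P(q, u) = 96*q
Y(b, H) = H + b
P(-48, -82)/(4898 + Y(-42, B(-2, 7))) = (96*(-48))/(4898 + (5 - 42)) = -4608/(4898 - 37) = -4608/4861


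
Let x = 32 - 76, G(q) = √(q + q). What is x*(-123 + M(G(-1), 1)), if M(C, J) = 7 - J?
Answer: 5148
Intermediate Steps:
G(q) = √2*√q (G(q) = √(2*q) = √2*√q)
x = -44
x*(-123 + M(G(-1), 1)) = -44*(-123 + (7 - 1*1)) = -44*(-123 + (7 - 1)) = -44*(-123 + 6) = -44*(-117) = 5148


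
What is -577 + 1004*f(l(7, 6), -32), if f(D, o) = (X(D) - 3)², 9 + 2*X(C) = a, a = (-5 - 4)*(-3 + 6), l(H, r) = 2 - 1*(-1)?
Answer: 442187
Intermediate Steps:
l(H, r) = 3 (l(H, r) = 2 + 1 = 3)
a = -27 (a = -9*3 = -27)
X(C) = -18 (X(C) = -9/2 + (½)*(-27) = -9/2 - 27/2 = -18)
f(D, o) = 441 (f(D, o) = (-18 - 3)² = (-21)² = 441)
-577 + 1004*f(l(7, 6), -32) = -577 + 1004*441 = -577 + 442764 = 442187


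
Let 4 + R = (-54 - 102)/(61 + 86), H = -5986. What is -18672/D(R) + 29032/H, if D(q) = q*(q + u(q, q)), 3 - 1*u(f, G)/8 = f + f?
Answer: 2428232341/75710928 ≈ 32.072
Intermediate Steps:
R = -248/49 (R = -4 + (-54 - 102)/(61 + 86) = -4 - 156/147 = -4 - 156*1/147 = -4 - 52/49 = -248/49 ≈ -5.0612)
u(f, G) = 24 - 16*f (u(f, G) = 24 - 8*(f + f) = 24 - 16*f)
D(q) = q*(24 - 15*q) (D(q) = q*(q + (24 - 16*q)) = q*(24 - 15*q))
-18672/D(R) + 29032/H = -18672*(-49/(744*(8 - 5*(-248/49)))) + 29032/(-5986) = -18672*(-49/(744*(8 + 1240/49))) + 29032*(-1/5986) = -18672/(3*(-248/49)*(1632/49)) - 14516/2993 = -18672/(-1214208/2401) - 14516/2993 = -18672*(-2401/1214208) - 14516/2993 = 933989/25296 - 14516/2993 = 2428232341/75710928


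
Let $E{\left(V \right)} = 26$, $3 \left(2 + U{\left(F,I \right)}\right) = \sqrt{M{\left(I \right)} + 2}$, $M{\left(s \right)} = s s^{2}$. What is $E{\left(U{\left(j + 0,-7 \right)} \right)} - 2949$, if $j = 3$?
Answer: $-2923$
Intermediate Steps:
$M{\left(s \right)} = s^{3}$
$U{\left(F,I \right)} = -2 + \frac{\sqrt{2 + I^{3}}}{3}$ ($U{\left(F,I \right)} = -2 + \frac{\sqrt{I^{3} + 2}}{3} = -2 + \frac{\sqrt{2 + I^{3}}}{3}$)
$E{\left(U{\left(j + 0,-7 \right)} \right)} - 2949 = 26 - 2949 = -2923$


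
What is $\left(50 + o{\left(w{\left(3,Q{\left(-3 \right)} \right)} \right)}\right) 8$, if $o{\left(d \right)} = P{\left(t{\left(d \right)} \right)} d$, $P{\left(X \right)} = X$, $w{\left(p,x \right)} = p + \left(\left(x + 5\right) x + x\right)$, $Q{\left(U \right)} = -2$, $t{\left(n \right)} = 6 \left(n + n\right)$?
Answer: $2800$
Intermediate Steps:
$t{\left(n \right)} = 12 n$ ($t{\left(n \right)} = 6 \cdot 2 n = 12 n$)
$w{\left(p,x \right)} = p + x + x \left(5 + x\right)$ ($w{\left(p,x \right)} = p + \left(\left(5 + x\right) x + x\right) = p + \left(x \left(5 + x\right) + x\right) = p + \left(x + x \left(5 + x\right)\right) = p + x + x \left(5 + x\right)$)
$o{\left(d \right)} = 12 d^{2}$ ($o{\left(d \right)} = 12 d d = 12 d^{2}$)
$\left(50 + o{\left(w{\left(3,Q{\left(-3 \right)} \right)} \right)}\right) 8 = \left(50 + 12 \left(3 + \left(-2\right)^{2} + 6 \left(-2\right)\right)^{2}\right) 8 = \left(50 + 12 \left(3 + 4 - 12\right)^{2}\right) 8 = \left(50 + 12 \left(-5\right)^{2}\right) 8 = \left(50 + 12 \cdot 25\right) 8 = \left(50 + 300\right) 8 = 350 \cdot 8 = 2800$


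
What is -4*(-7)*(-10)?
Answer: -280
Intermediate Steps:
-4*(-7)*(-10) = 28*(-10) = -280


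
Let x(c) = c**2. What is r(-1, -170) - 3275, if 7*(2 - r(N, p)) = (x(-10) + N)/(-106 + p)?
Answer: -2107779/644 ≈ -3272.9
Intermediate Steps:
r(N, p) = 2 - (100 + N)/(7*(-106 + p)) (r(N, p) = 2 - ((-10)**2 + N)/(7*(-106 + p)) = 2 - (100 + N)/(7*(-106 + p)))
r(-1, -170) - 3275 = (-1584 - 1*(-1) + 14*(-170))/(7*(-106 - 170)) - 3275 = (1/7)*(-1584 + 1 - 2380)/(-276) - 3275 = (1/7)*(-1/276)*(-3963) - 3275 = 1321/644 - 3275 = -2107779/644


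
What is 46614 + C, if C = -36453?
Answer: 10161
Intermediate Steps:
46614 + C = 46614 - 36453 = 10161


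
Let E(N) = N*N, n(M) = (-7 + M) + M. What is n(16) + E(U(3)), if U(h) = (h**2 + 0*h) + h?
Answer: 169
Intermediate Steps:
n(M) = -7 + 2*M
U(h) = h + h**2 (U(h) = (h**2 + 0) + h = h**2 + h = h + h**2)
E(N) = N**2
n(16) + E(U(3)) = (-7 + 2*16) + (3*(1 + 3))**2 = (-7 + 32) + (3*4)**2 = 25 + 12**2 = 25 + 144 = 169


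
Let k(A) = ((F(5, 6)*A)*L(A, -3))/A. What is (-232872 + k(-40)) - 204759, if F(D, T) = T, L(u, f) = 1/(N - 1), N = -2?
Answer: -437633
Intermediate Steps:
L(u, f) = -⅓ (L(u, f) = 1/(-2 - 1) = 1/(-3) = -⅓)
k(A) = -2 (k(A) = ((6*A)*(-⅓))/A = (-2*A)/A = -2)
(-232872 + k(-40)) - 204759 = (-232872 - 2) - 204759 = -232874 - 204759 = -437633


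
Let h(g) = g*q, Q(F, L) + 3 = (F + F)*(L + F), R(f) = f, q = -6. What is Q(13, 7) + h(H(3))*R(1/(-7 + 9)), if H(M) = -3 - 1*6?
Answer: 544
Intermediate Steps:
Q(F, L) = -3 + 2*F*(F + L) (Q(F, L) = -3 + (F + F)*(L + F) = -3 + (2*F)*(F + L) = -3 + 2*F*(F + L))
H(M) = -9 (H(M) = -3 - 6 = -9)
h(g) = -6*g (h(g) = g*(-6) = -6*g)
Q(13, 7) + h(H(3))*R(1/(-7 + 9)) = (-3 + 2*13² + 2*13*7) + (-6*(-9))/(-7 + 9) = (-3 + 2*169 + 182) + 54/2 = (-3 + 338 + 182) + 54*(½) = 517 + 27 = 544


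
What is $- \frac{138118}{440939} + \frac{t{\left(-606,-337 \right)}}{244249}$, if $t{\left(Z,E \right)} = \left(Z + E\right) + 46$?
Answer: $- \frac{34130705665}{107698909811} \approx -0.31691$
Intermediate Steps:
$t{\left(Z,E \right)} = 46 + E + Z$ ($t{\left(Z,E \right)} = \left(E + Z\right) + 46 = 46 + E + Z$)
$- \frac{138118}{440939} + \frac{t{\left(-606,-337 \right)}}{244249} = - \frac{138118}{440939} + \frac{46 - 337 - 606}{244249} = \left(-138118\right) \frac{1}{440939} - \frac{897}{244249} = - \frac{138118}{440939} - \frac{897}{244249} = - \frac{34130705665}{107698909811}$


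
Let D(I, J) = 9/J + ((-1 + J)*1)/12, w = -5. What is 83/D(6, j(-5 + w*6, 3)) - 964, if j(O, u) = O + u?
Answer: -96164/97 ≈ -991.38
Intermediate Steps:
D(I, J) = -1/12 + 9/J + J/12 (D(I, J) = 9/J + (-1 + J)*(1/12) = 9/J + (-1/12 + J/12) = -1/12 + 9/J + J/12)
83/D(6, j(-5 + w*6, 3)) - 964 = 83/(((108 + ((-5 - 5*6) + 3)*(-1 + ((-5 - 5*6) + 3)))/(12*((-5 - 5*6) + 3)))) - 964 = 83/(((108 + ((-5 - 30) + 3)*(-1 + ((-5 - 30) + 3)))/(12*((-5 - 30) + 3)))) - 964 = 83/(((108 + (-35 + 3)*(-1 + (-35 + 3)))/(12*(-35 + 3)))) - 964 = 83/(((1/12)*(108 - 32*(-1 - 32))/(-32))) - 964 = 83/(((1/12)*(-1/32)*(108 - 32*(-33)))) - 964 = 83/(((1/12)*(-1/32)*(108 + 1056))) - 964 = 83/(((1/12)*(-1/32)*1164)) - 964 = 83/(-97/32) - 964 = 83*(-32/97) - 964 = -2656/97 - 964 = -96164/97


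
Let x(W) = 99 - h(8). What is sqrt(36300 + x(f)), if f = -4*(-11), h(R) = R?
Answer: sqrt(36391) ≈ 190.76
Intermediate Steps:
f = 44
x(W) = 91 (x(W) = 99 - 1*8 = 99 - 8 = 91)
sqrt(36300 + x(f)) = sqrt(36300 + 91) = sqrt(36391)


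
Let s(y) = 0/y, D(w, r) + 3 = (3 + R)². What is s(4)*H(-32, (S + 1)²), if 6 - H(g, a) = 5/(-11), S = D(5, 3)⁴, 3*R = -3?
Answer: 0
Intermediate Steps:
R = -1 (R = (⅓)*(-3) = -1)
D(w, r) = 1 (D(w, r) = -3 + (3 - 1)² = -3 + 2² = -3 + 4 = 1)
s(y) = 0
S = 1 (S = 1⁴ = 1)
H(g, a) = 71/11 (H(g, a) = 6 - 5/(-11) = 6 - 5*(-1)/11 = 6 - 1*(-5/11) = 6 + 5/11 = 71/11)
s(4)*H(-32, (S + 1)²) = 0*(71/11) = 0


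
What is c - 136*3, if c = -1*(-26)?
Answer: -382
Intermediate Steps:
c = 26
c - 136*3 = 26 - 136*3 = 26 - 408 = -382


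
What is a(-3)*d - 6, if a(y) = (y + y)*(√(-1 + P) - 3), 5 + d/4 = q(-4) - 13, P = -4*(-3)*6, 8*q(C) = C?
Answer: -1338 + 444*√71 ≈ 2403.2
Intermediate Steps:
q(C) = C/8
P = 72 (P = 12*6 = 72)
d = -74 (d = -20 + 4*((⅛)*(-4) - 13) = -20 + 4*(-½ - 13) = -20 + 4*(-27/2) = -20 - 54 = -74)
a(y) = 2*y*(-3 + √71) (a(y) = (y + y)*(√(-1 + 72) - 3) = (2*y)*(√71 - 3) = (2*y)*(-3 + √71) = 2*y*(-3 + √71))
a(-3)*d - 6 = (2*(-3)*(-3 + √71))*(-74) - 6 = (18 - 6*√71)*(-74) - 6 = (-1332 + 444*√71) - 6 = -1338 + 444*√71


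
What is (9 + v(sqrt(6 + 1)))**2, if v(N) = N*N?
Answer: 256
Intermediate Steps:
v(N) = N**2
(9 + v(sqrt(6 + 1)))**2 = (9 + (sqrt(6 + 1))**2)**2 = (9 + (sqrt(7))**2)**2 = (9 + 7)**2 = 16**2 = 256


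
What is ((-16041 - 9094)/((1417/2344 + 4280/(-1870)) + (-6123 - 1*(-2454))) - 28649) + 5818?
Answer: -7344646503591/321792737 ≈ -22824.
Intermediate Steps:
((-16041 - 9094)/((1417/2344 + 4280/(-1870)) + (-6123 - 1*(-2454))) - 28649) + 5818 = (-25135/((1417*(1/2344) + 4280*(-1/1870)) + (-6123 + 2454)) - 28649) + 5818 = (-25135/((1417/2344 - 428/187) - 3669) - 28649) + 5818 = (-25135/(-738253/438328 - 3669) - 28649) + 5818 = (-25135/(-1608963685/438328) - 28649) + 5818 = (-25135*(-438328/1608963685) - 28649) + 5818 = (2203474856/321792737 - 28649) + 5818 = -9216836647457/321792737 + 5818 = -7344646503591/321792737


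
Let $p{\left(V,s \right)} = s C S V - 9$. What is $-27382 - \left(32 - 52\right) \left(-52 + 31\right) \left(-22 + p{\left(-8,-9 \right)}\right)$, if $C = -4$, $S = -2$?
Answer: $-256282$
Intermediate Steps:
$p{\left(V,s \right)} = -9 + 8 V s$ ($p{\left(V,s \right)} = s \left(-4\right) \left(-2\right) V - 9 = - 4 s \left(-2\right) V - 9 = 8 s V - 9 = 8 V s - 9 = -9 + 8 V s$)
$-27382 - \left(32 - 52\right) \left(-52 + 31\right) \left(-22 + p{\left(-8,-9 \right)}\right) = -27382 - \left(32 - 52\right) \left(-52 + 31\right) \left(-22 - \left(9 + 64 \left(-9\right)\right)\right) = -27382 - \left(-20\right) \left(-21\right) \left(-22 + \left(-9 + 576\right)\right) = -27382 - 420 \left(-22 + 567\right) = -27382 - 420 \cdot 545 = -27382 - 228900 = -256282$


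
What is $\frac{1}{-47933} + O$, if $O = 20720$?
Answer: $\frac{993171759}{47933} \approx 20720.0$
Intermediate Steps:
$\frac{1}{-47933} + O = \frac{1}{-47933} + 20720 = - \frac{1}{47933} + 20720 = \frac{993171759}{47933}$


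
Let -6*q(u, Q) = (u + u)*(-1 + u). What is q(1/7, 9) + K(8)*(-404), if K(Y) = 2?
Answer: -39590/49 ≈ -807.96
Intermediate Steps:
q(u, Q) = -u*(-1 + u)/3 (q(u, Q) = -(u + u)*(-1 + u)/6 = -2*u*(-1 + u)/6 = -u*(-1 + u)/3)
q(1/7, 9) + K(8)*(-404) = (⅓)*(1 - 1/7)/7 + 2*(-404) = (⅓)*(⅐)*(1 - 1*⅐) - 808 = (⅓)*(⅐)*(1 - ⅐) - 808 = (⅓)*(⅐)*(6/7) - 808 = 2/49 - 808 = -39590/49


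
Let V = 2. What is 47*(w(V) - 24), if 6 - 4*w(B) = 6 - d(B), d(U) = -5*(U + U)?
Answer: -1363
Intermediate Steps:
d(U) = -10*U
w(B) = -5*B/2 (w(B) = 3/2 - (6 - (-10)*B)/4 = 3/2 - (6 + 10*B)/4 = 3/2 + (-3/2 - 5*B/2) = -5*B/2)
47*(w(V) - 24) = 47*(-5/2*2 - 24) = 47*(-5 - 24) = 47*(-29) = -1363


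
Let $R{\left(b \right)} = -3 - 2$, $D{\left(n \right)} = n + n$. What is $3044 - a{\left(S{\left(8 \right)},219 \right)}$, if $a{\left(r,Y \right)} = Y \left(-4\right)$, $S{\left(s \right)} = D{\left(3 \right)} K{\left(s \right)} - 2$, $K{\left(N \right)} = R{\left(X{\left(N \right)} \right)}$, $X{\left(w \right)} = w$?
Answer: $3920$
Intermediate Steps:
$D{\left(n \right)} = 2 n$
$R{\left(b \right)} = -5$ ($R{\left(b \right)} = -3 - 2 = -5$)
$K{\left(N \right)} = -5$
$S{\left(s \right)} = -32$ ($S{\left(s \right)} = 2 \cdot 3 \left(-5\right) - 2 = 6 \left(-5\right) - 2 = -30 - 2 = -32$)
$a{\left(r,Y \right)} = - 4 Y$
$3044 - a{\left(S{\left(8 \right)},219 \right)} = 3044 - \left(-4\right) 219 = 3044 - -876 = 3044 + 876 = 3920$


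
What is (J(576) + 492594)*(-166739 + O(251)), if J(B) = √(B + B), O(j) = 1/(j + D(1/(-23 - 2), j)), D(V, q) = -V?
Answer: -85912821937961/1046 - 2092907878*√2/523 ≈ -8.2140e+10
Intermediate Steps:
O(j) = 1/(1/25 + j) (O(j) = 1/(j - 1/(-23 - 2)) = 1/(j - 1/(-25)) = 1/(j - 1*(-1/25)) = 1/(j + 1/25) = 1/(1/25 + j))
J(B) = √2*√B (J(B) = √(2*B) = √2*√B)
(J(576) + 492594)*(-166739 + O(251)) = (√2*√576 + 492594)*(-166739 + 25/(1 + 25*251)) = (√2*24 + 492594)*(-166739 + 25/(1 + 6275)) = (24*√2 + 492594)*(-166739 + 25/6276) = (492594 + 24*√2)*(-166739 + 25*(1/6276)) = (492594 + 24*√2)*(-166739 + 25/6276) = (492594 + 24*√2)*(-1046453939/6276) = -85912821937961/1046 - 2092907878*√2/523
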